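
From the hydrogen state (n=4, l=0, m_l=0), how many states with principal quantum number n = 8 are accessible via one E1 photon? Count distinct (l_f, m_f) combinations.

3

E1 requires Δl = ±1, so l_f ∈ {-1, 1}; with 0 ≤ l_f ≤ n_f−1 = 7, the allowed l_f values are {1}.
For l_f = 1: m_f ∈ {m_i−1, m_i, m_i+1} ∩ [−1, 1] = {-1, 0, 1} → 3 states.
Total: 3.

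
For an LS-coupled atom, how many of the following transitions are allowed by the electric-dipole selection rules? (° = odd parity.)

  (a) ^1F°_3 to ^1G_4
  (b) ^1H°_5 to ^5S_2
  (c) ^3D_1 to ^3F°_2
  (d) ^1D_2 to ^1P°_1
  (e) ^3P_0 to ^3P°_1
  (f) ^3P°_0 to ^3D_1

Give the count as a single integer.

5

(a) allowed
(b) forbidden (ΔS, ΔL, ΔJ fail)
(c) allowed
(d) allowed
(e) allowed
(f) allowed
Total allowed: 5 of 6.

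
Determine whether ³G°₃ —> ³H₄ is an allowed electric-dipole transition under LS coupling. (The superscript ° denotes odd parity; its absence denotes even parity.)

Initial level: S=1, L=4, J=3, parity odd. Final level: S=1, L=5, J=4, parity even.
ΔS = 0: S: 1 → 1 — ok.
ΔJ = 0, ±1 (not J=0↔0): J: 3 → 4, ΔJ = +1 — ok.
Parity must change: odd → even — ok.
ΔL = 0, ±1 (not L=0↔0): L: 4 → 5, ΔL = +1 — ok.
All four E1 rules are satisfied.

allowed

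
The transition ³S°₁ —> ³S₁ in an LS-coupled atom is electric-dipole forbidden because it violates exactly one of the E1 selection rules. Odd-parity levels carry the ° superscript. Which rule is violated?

the L=0 ↔ L=0 exclusion

Reading off the term symbols: S 1→1, L 0→0, J 1→1, parity odd→even.
Parity must change: odd → even — ✓.
ΔS = 0: S: 1 → 1 — ✓.
ΔL = 0, ±1 (not L=0↔0): L: 0 → 0, ΔL = +0 — ✗.
ΔJ = 0, ±1 (not J=0↔0): J: 1 → 1, ΔJ = +0 — ✓.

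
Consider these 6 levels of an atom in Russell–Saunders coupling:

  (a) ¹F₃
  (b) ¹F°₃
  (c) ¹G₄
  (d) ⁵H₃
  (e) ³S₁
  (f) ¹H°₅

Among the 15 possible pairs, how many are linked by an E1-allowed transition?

(a)–(b): allowed.
(a)–(c): forbidden (parity).
(a)–(d): forbidden (parity, ΔS, ΔL).
(a)–(e): forbidden (parity, ΔS, ΔL, ΔJ).
(a)–(f): forbidden (ΔL, ΔJ).
(b)–(c): allowed.
(b)–(d): forbidden (ΔS, ΔL).
(b)–(e): forbidden (ΔS, ΔL, ΔJ).
(b)–(f): forbidden (parity, ΔL, ΔJ).
(c)–(d): forbidden (parity, ΔS).
(c)–(e): forbidden (parity, ΔS, ΔL, ΔJ).
(c)–(f): allowed.
(d)–(e): forbidden (parity, ΔS, ΔL, ΔJ).
(d)–(f): forbidden (ΔS, ΔJ).
(e)–(f): forbidden (ΔS, ΔL, ΔJ).
Allowed pairs: 3 of 15.

3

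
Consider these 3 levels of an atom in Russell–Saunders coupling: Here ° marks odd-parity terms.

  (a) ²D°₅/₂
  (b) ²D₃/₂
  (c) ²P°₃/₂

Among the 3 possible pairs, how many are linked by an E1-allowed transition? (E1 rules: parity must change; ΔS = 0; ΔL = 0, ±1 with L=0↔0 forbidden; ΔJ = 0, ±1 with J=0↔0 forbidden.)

2

(a)–(b): allowed.
(a)–(c): forbidden (parity).
(b)–(c): allowed.
Allowed pairs: 2 of 3.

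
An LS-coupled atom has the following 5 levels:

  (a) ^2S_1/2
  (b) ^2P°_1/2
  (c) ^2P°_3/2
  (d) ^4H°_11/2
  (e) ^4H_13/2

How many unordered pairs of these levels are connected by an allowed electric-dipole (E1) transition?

3

(a)–(b): allowed.
(a)–(c): allowed.
(a)–(d): forbidden (ΔS, ΔL, ΔJ).
(a)–(e): forbidden (parity, ΔS, ΔL, ΔJ).
(b)–(c): forbidden (parity).
(b)–(d): forbidden (parity, ΔS, ΔL, ΔJ).
(b)–(e): forbidden (ΔS, ΔL, ΔJ).
(c)–(d): forbidden (parity, ΔS, ΔL, ΔJ).
(c)–(e): forbidden (ΔS, ΔL, ΔJ).
(d)–(e): allowed.
Allowed pairs: 3 of 10.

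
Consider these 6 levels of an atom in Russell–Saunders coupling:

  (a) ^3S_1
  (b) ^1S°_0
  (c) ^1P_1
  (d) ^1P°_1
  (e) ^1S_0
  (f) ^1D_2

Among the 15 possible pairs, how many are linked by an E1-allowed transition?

(a)–(b): forbidden (ΔS, ΔL).
(a)–(c): forbidden (parity, ΔS).
(a)–(d): forbidden (ΔS).
(a)–(e): forbidden (parity, ΔS, ΔL).
(a)–(f): forbidden (parity, ΔS, ΔL).
(b)–(c): allowed.
(b)–(d): forbidden (parity).
(b)–(e): forbidden (ΔL, ΔJ).
(b)–(f): forbidden (ΔL, ΔJ).
(c)–(d): allowed.
(c)–(e): forbidden (parity).
(c)–(f): forbidden (parity).
(d)–(e): allowed.
(d)–(f): allowed.
(e)–(f): forbidden (parity, ΔL, ΔJ).
Allowed pairs: 4 of 15.

4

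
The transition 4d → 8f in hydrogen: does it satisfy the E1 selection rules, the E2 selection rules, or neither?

E1

Δl = 3 − 2 = +1; l_i + l_f = 5.
E1 (Δl = ±1): satisfied.
E2 (Δl = 0,±2, l_i+l_f ≥ 2): not satisfied.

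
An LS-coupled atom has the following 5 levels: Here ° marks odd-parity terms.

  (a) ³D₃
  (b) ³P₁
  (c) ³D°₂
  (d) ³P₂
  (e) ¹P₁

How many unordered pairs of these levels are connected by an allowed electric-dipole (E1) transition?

3

(a)–(b): forbidden (parity, ΔJ).
(a)–(c): allowed.
(a)–(d): forbidden (parity).
(a)–(e): forbidden (parity, ΔS, ΔJ).
(b)–(c): allowed.
(b)–(d): forbidden (parity).
(b)–(e): forbidden (parity, ΔS).
(c)–(d): allowed.
(c)–(e): forbidden (ΔS).
(d)–(e): forbidden (parity, ΔS).
Allowed pairs: 3 of 10.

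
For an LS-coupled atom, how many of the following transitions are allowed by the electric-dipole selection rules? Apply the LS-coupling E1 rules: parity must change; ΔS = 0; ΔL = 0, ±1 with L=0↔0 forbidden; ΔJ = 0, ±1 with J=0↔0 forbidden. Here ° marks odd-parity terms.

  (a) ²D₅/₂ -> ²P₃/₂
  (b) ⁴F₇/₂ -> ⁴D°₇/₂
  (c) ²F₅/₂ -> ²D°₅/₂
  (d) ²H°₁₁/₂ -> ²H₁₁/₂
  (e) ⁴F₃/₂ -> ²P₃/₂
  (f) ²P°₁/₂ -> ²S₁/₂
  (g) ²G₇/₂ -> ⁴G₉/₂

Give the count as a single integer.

(a) forbidden (parity fails)
(b) allowed
(c) allowed
(d) allowed
(e) forbidden (parity, ΔS, ΔL fail)
(f) allowed
(g) forbidden (parity, ΔS fail)
Total allowed: 4 of 7.

4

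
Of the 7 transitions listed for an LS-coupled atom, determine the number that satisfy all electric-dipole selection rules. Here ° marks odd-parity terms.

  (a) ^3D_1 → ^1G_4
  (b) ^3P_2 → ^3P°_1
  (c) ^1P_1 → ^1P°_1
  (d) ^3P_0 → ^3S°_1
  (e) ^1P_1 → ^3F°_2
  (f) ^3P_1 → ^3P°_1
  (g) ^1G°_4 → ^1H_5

5

(a) forbidden (parity, ΔS, ΔL, ΔJ fail)
(b) allowed
(c) allowed
(d) allowed
(e) forbidden (ΔS, ΔL fail)
(f) allowed
(g) allowed
Total allowed: 5 of 7.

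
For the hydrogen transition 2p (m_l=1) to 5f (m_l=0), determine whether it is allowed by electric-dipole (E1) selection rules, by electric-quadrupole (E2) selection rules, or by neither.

E2

Δl = 3 − 1 = +2; l_i + l_f = 4.
Δm_l = -1.
E1 (Δl = ±1, |Δm_l| ≤ 1): not satisfied.
E2 (Δl = 0,±2, l_i+l_f ≥ 2, |Δm_l| ≤ 2): satisfied.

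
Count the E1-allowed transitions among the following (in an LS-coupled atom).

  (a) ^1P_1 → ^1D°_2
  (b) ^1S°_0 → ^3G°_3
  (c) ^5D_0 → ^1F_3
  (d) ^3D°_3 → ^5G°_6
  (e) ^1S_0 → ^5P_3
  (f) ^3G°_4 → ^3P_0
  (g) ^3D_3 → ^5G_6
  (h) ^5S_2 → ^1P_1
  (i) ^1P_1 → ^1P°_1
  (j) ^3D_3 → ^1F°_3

2

(a) allowed
(b) forbidden (parity, ΔS, ΔL, ΔJ fail)
(c) forbidden (parity, ΔS, ΔJ fail)
(d) forbidden (parity, ΔS, ΔL, ΔJ fail)
(e) forbidden (parity, ΔS, ΔJ fail)
(f) forbidden (ΔL, ΔJ fail)
(g) forbidden (parity, ΔS, ΔL, ΔJ fail)
(h) forbidden (parity, ΔS fail)
(i) allowed
(j) forbidden (ΔS fails)
Total allowed: 2 of 10.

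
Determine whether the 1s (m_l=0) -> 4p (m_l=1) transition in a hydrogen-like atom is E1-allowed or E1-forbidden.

l: 0 → 1 (Δl = +1). Δl = ±1 passes.
m_l: 0 → 1 (Δm_l = +1). |Δm_l| ≤ 1 passes.
All E1 selection rules are satisfied.

allowed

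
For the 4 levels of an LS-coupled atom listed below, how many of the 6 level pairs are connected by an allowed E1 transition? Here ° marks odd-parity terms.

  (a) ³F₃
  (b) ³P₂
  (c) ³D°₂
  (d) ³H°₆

(a)–(b): forbidden (parity, ΔL).
(a)–(c): allowed.
(a)–(d): forbidden (ΔL, ΔJ).
(b)–(c): allowed.
(b)–(d): forbidden (ΔL, ΔJ).
(c)–(d): forbidden (parity, ΔL, ΔJ).
Allowed pairs: 2 of 6.

2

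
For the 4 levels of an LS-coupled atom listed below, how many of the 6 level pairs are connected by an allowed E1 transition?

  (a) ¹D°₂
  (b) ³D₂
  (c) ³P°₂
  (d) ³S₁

(a)–(b): forbidden (ΔS).
(a)–(c): forbidden (parity, ΔS).
(a)–(d): forbidden (ΔS, ΔL).
(b)–(c): allowed.
(b)–(d): forbidden (parity, ΔL).
(c)–(d): allowed.
Allowed pairs: 2 of 6.

2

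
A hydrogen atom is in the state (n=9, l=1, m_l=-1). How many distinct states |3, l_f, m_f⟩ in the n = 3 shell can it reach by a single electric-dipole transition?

4

E1 requires Δl = ±1, so l_f ∈ {0, 2}; with 0 ≤ l_f ≤ n_f−1 = 2, the allowed l_f values are {0, 2}.
For l_f = 0: m_f ∈ {m_i−1, m_i, m_i+1} ∩ [−0, 0] = {0} → 1 state.
For l_f = 2: m_f ∈ {m_i−1, m_i, m_i+1} ∩ [−2, 2] = {-2, -1, 0} → 3 states.
Total: 4.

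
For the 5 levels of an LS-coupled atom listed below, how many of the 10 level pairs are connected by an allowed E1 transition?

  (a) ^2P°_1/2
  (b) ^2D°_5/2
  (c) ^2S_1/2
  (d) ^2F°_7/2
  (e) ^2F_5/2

(a)–(b): forbidden (parity, ΔJ).
(a)–(c): allowed.
(a)–(d): forbidden (parity, ΔL, ΔJ).
(a)–(e): forbidden (ΔL, ΔJ).
(b)–(c): forbidden (ΔL, ΔJ).
(b)–(d): forbidden (parity).
(b)–(e): allowed.
(c)–(d): forbidden (ΔL, ΔJ).
(c)–(e): forbidden (parity, ΔL, ΔJ).
(d)–(e): allowed.
Allowed pairs: 3 of 10.

3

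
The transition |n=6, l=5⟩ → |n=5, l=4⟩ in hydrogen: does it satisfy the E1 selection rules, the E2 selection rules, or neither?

E1

Δl = 4 − 5 = -1; l_i + l_f = 9.
E1 (Δl = ±1): satisfied.
E2 (Δl = 0,±2, l_i+l_f ≥ 2): not satisfied.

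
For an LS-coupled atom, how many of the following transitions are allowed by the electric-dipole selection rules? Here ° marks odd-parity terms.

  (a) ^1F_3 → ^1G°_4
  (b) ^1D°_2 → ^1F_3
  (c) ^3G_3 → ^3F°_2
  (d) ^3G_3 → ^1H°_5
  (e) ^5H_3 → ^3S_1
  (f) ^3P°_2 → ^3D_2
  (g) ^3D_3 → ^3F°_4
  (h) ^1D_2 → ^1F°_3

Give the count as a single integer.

(a) allowed
(b) allowed
(c) allowed
(d) forbidden (ΔS, ΔJ fail)
(e) forbidden (parity, ΔS, ΔL, ΔJ fail)
(f) allowed
(g) allowed
(h) allowed
Total allowed: 6 of 8.

6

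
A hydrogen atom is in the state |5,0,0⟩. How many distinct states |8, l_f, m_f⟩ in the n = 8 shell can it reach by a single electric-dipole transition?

E1 requires Δl = ±1, so l_f ∈ {-1, 1}; with 0 ≤ l_f ≤ n_f−1 = 7, the allowed l_f values are {1}.
For l_f = 1: m_f ∈ {m_i−1, m_i, m_i+1} ∩ [−1, 1] = {-1, 0, 1} → 3 states.
Total: 3.

3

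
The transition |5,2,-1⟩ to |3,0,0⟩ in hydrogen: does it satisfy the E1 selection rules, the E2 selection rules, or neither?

Δl = 0 − 2 = -2; l_i + l_f = 2.
Δm_l = +1.
E1 (Δl = ±1, |Δm_l| ≤ 1): not satisfied.
E2 (Δl = 0,±2, l_i+l_f ≥ 2, |Δm_l| ≤ 2): satisfied.

E2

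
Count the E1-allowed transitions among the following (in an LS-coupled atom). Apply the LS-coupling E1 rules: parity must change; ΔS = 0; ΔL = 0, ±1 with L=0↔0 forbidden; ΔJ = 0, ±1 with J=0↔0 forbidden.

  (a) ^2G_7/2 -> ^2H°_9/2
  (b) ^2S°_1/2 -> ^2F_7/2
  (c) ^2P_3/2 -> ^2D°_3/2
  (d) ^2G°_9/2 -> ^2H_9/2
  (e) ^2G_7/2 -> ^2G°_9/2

4

(a) allowed
(b) forbidden (ΔL, ΔJ fail)
(c) allowed
(d) allowed
(e) allowed
Total allowed: 4 of 5.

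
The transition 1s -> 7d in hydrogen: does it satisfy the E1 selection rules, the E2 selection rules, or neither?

Δl = 2 − 0 = +2; l_i + l_f = 2.
E1 (Δl = ±1): not satisfied.
E2 (Δl = 0,±2, l_i+l_f ≥ 2): satisfied.

E2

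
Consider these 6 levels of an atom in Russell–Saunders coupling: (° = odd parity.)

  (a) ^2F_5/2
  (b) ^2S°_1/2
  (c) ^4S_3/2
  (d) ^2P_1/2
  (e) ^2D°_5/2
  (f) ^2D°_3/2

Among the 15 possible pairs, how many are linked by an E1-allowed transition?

4

(a)–(b): forbidden (ΔL, ΔJ).
(a)–(c): forbidden (parity, ΔS, ΔL).
(a)–(d): forbidden (parity, ΔL, ΔJ).
(a)–(e): allowed.
(a)–(f): allowed.
(b)–(c): forbidden (ΔS, ΔL).
(b)–(d): allowed.
(b)–(e): forbidden (parity, ΔL, ΔJ).
(b)–(f): forbidden (parity, ΔL).
(c)–(d): forbidden (parity, ΔS).
(c)–(e): forbidden (ΔS, ΔL).
(c)–(f): forbidden (ΔS, ΔL).
(d)–(e): forbidden (ΔJ).
(d)–(f): allowed.
(e)–(f): forbidden (parity).
Allowed pairs: 4 of 15.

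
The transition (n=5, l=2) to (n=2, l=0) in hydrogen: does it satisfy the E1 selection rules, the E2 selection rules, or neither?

E2

Δl = 0 − 2 = -2; l_i + l_f = 2.
E1 (Δl = ±1): not satisfied.
E2 (Δl = 0,±2, l_i+l_f ≥ 2): satisfied.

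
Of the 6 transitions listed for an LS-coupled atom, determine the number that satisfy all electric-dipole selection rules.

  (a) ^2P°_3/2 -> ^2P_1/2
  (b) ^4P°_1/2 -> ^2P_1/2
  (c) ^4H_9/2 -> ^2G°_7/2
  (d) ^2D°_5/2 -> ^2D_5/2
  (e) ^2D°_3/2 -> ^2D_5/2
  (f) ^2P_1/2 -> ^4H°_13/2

3

(a) allowed
(b) forbidden (ΔS fails)
(c) forbidden (ΔS fails)
(d) allowed
(e) allowed
(f) forbidden (ΔS, ΔL, ΔJ fail)
Total allowed: 3 of 6.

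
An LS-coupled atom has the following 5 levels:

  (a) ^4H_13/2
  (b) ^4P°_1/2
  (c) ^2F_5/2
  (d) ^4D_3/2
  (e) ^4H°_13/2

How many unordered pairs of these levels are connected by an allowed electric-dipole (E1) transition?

2

(a)–(b): forbidden (ΔL, ΔJ).
(a)–(c): forbidden (parity, ΔS, ΔL, ΔJ).
(a)–(d): forbidden (parity, ΔL, ΔJ).
(a)–(e): allowed.
(b)–(c): forbidden (ΔS, ΔL, ΔJ).
(b)–(d): allowed.
(b)–(e): forbidden (parity, ΔL, ΔJ).
(c)–(d): forbidden (parity, ΔS).
(c)–(e): forbidden (ΔS, ΔL, ΔJ).
(d)–(e): forbidden (ΔL, ΔJ).
Allowed pairs: 2 of 10.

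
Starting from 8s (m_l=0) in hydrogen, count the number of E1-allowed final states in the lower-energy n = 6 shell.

3

E1 requires Δl = ±1, so l_f ∈ {-1, 1}; with 0 ≤ l_f ≤ n_f−1 = 5, the allowed l_f values are {1}.
For l_f = 1: m_f ∈ {m_i−1, m_i, m_i+1} ∩ [−1, 1] = {-1, 0, 1} → 3 states.
Total: 3.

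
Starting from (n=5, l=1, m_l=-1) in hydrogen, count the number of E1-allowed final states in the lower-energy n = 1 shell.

E1 requires Δl = ±1, so l_f ∈ {0, 2}; with 0 ≤ l_f ≤ n_f−1 = 0, the allowed l_f values are {0}.
For l_f = 0: m_f ∈ {m_i−1, m_i, m_i+1} ∩ [−0, 0] = {0} → 1 state.
Total: 1.

1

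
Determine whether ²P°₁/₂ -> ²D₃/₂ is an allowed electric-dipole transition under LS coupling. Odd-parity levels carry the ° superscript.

Initial level: S=1/2, L=1, J=1/2, parity odd. Final level: S=1/2, L=2, J=3/2, parity even.
Parity must change: odd → even — passes.
ΔS = 0: S: 1/2 → 1/2 — passes.
ΔL = 0, ±1 (not L=0↔0): L: 1 → 2, ΔL = +1 — passes.
ΔJ = 0, ±1 (not J=0↔0): J: 1/2 → 3/2, ΔJ = +1 — passes.
All four E1 rules are satisfied.

allowed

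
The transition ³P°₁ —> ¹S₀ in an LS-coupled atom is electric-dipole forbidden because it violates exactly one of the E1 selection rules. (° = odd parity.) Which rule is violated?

Initial level: S=1, L=1, J=1, parity odd. Final level: S=0, L=0, J=0, parity even.
Parity must change: odd → even — ok.
ΔJ = 0, ±1 (not J=0↔0): J: 1 → 0, ΔJ = -1 — ok.
ΔL = 0, ±1 (not L=0↔0): L: 1 → 0, ΔL = -1 — ok.
ΔS = 0: S: 1 → 0 — fails.

the ΔS = 0 rule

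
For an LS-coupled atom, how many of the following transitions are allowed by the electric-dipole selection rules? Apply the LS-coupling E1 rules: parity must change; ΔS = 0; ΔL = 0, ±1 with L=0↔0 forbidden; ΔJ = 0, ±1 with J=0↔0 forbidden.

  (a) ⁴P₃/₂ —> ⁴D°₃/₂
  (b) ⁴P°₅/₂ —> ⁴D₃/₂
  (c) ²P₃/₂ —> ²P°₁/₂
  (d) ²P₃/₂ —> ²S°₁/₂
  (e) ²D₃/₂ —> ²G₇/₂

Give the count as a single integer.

4

(a) allowed
(b) allowed
(c) allowed
(d) allowed
(e) forbidden (parity, ΔL, ΔJ fail)
Total allowed: 4 of 5.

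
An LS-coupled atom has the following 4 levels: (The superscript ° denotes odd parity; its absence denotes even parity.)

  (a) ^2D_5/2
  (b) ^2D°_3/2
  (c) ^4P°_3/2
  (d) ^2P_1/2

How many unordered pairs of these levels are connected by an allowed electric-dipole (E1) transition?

2

(a)–(b): allowed.
(a)–(c): forbidden (ΔS).
(a)–(d): forbidden (parity, ΔJ).
(b)–(c): forbidden (parity, ΔS).
(b)–(d): allowed.
(c)–(d): forbidden (ΔS).
Allowed pairs: 2 of 6.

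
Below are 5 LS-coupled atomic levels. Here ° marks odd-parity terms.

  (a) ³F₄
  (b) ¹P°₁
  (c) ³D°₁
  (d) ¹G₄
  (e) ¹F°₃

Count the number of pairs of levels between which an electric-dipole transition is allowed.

1

(a)–(b): forbidden (ΔS, ΔL, ΔJ).
(a)–(c): forbidden (ΔJ).
(a)–(d): forbidden (parity, ΔS).
(a)–(e): forbidden (ΔS).
(b)–(c): forbidden (parity, ΔS).
(b)–(d): forbidden (ΔL, ΔJ).
(b)–(e): forbidden (parity, ΔL, ΔJ).
(c)–(d): forbidden (ΔS, ΔL, ΔJ).
(c)–(e): forbidden (parity, ΔS, ΔJ).
(d)–(e): allowed.
Allowed pairs: 1 of 10.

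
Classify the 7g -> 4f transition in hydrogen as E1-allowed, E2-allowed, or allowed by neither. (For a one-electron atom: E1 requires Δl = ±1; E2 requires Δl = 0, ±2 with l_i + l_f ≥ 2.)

Δl = 3 − 4 = -1; l_i + l_f = 7.
E1 (Δl = ±1): satisfied.
E2 (Δl = 0,±2, l_i+l_f ≥ 2): not satisfied.

E1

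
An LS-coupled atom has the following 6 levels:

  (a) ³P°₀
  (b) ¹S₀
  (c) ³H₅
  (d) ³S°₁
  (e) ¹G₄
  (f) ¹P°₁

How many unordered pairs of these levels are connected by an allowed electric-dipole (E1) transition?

1

(a)–(b): forbidden (ΔS, ΔJ).
(a)–(c): forbidden (ΔL, ΔJ).
(a)–(d): forbidden (parity).
(a)–(e): forbidden (ΔS, ΔL, ΔJ).
(a)–(f): forbidden (parity, ΔS).
(b)–(c): forbidden (parity, ΔS, ΔL, ΔJ).
(b)–(d): forbidden (ΔS, ΔL).
(b)–(e): forbidden (parity, ΔL, ΔJ).
(b)–(f): allowed.
(c)–(d): forbidden (ΔL, ΔJ).
(c)–(e): forbidden (parity, ΔS).
(c)–(f): forbidden (ΔS, ΔL, ΔJ).
(d)–(e): forbidden (ΔS, ΔL, ΔJ).
(d)–(f): forbidden (parity, ΔS).
(e)–(f): forbidden (ΔL, ΔJ).
Allowed pairs: 1 of 15.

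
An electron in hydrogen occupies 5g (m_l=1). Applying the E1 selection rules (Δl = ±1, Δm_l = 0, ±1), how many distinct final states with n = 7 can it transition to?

6

E1 requires Δl = ±1, so l_f ∈ {3, 5}; with 0 ≤ l_f ≤ n_f−1 = 6, the allowed l_f values are {3, 5}.
For l_f = 3: m_f ∈ {m_i−1, m_i, m_i+1} ∩ [−3, 3] = {0, 1, 2} → 3 states.
For l_f = 5: m_f ∈ {m_i−1, m_i, m_i+1} ∩ [−5, 5] = {0, 1, 2} → 3 states.
Total: 6.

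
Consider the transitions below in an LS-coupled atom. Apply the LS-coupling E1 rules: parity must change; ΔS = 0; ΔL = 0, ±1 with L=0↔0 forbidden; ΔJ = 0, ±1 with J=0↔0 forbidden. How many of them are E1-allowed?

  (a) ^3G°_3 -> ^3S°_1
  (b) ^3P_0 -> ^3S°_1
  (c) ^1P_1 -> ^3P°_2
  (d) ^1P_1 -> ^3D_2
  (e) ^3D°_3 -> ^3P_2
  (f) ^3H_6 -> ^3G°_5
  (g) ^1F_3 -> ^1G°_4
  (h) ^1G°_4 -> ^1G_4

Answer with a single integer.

5

(a) forbidden (parity, ΔL, ΔJ fail)
(b) allowed
(c) forbidden (ΔS fails)
(d) forbidden (parity, ΔS fail)
(e) allowed
(f) allowed
(g) allowed
(h) allowed
Total allowed: 5 of 8.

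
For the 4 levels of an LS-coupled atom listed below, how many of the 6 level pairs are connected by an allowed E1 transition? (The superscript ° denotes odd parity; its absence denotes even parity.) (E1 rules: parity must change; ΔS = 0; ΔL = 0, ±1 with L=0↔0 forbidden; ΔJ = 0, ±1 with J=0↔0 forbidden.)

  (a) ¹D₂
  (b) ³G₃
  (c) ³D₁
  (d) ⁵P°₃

(a)–(b): forbidden (parity, ΔS, ΔL).
(a)–(c): forbidden (parity, ΔS).
(a)–(d): forbidden (ΔS).
(b)–(c): forbidden (parity, ΔL, ΔJ).
(b)–(d): forbidden (ΔS, ΔL).
(c)–(d): forbidden (ΔS, ΔJ).
Allowed pairs: 0 of 6.

0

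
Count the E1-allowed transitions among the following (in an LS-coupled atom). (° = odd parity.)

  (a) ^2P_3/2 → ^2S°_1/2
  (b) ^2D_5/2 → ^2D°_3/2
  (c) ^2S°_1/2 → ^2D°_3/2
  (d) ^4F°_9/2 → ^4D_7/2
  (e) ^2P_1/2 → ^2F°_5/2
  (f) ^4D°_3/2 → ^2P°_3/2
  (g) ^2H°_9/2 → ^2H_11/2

(a) allowed
(b) allowed
(c) forbidden (parity, ΔL fail)
(d) allowed
(e) forbidden (ΔL, ΔJ fail)
(f) forbidden (parity, ΔS fail)
(g) allowed
Total allowed: 4 of 7.

4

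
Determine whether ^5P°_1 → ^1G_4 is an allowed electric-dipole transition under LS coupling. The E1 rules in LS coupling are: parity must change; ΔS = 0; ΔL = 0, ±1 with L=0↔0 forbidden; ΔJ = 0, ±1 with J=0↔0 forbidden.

forbidden

Initial level: S=2, L=1, J=1, parity odd. Final level: S=0, L=4, J=4, parity even.
Parity must change: odd → even — ok.
ΔS = 0: S: 2 → 0 — fails.
ΔL = 0, ±1 (not L=0↔0): L: 1 → 4, ΔL = +3 — fails.
ΔJ = 0, ±1 (not J=0↔0): J: 1 → 4, ΔJ = +3 — fails.
Rule(s) violated: ΔS, ΔL, ΔJ.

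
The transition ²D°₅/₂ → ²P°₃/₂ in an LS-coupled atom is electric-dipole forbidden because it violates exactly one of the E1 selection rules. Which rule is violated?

parity

Reading off the term symbols: S 1/2→1/2, L 2→1, J 5/2→3/2, parity odd→odd.
Parity must change: odd → odd — violated.
ΔS = 0: S: 1/2 → 1/2 — satisfied.
ΔL = 0, ±1 (not L=0↔0): L: 2 → 1, ΔL = -1 — satisfied.
ΔJ = 0, ±1 (not J=0↔0): J: 5/2 → 3/2, ΔJ = -1 — satisfied.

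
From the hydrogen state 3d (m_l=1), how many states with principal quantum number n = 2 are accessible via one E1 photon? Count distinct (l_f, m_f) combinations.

2

E1 requires Δl = ±1, so l_f ∈ {1, 3}; with 0 ≤ l_f ≤ n_f−1 = 1, the allowed l_f values are {1}.
For l_f = 1: m_f ∈ {m_i−1, m_i, m_i+1} ∩ [−1, 1] = {0, 1} → 2 states.
Total: 2.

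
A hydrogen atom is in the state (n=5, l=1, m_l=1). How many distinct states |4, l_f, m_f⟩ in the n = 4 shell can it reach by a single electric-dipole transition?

E1 requires Δl = ±1, so l_f ∈ {0, 2}; with 0 ≤ l_f ≤ n_f−1 = 3, the allowed l_f values are {0, 2}.
For l_f = 0: m_f ∈ {m_i−1, m_i, m_i+1} ∩ [−0, 0] = {0} → 1 state.
For l_f = 2: m_f ∈ {m_i−1, m_i, m_i+1} ∩ [−2, 2] = {0, 1, 2} → 3 states.
Total: 4.

4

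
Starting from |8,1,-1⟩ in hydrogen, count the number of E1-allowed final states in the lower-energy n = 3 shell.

4

E1 requires Δl = ±1, so l_f ∈ {0, 2}; with 0 ≤ l_f ≤ n_f−1 = 2, the allowed l_f values are {0, 2}.
For l_f = 0: m_f ∈ {m_i−1, m_i, m_i+1} ∩ [−0, 0] = {0} → 1 state.
For l_f = 2: m_f ∈ {m_i−1, m_i, m_i+1} ∩ [−2, 2] = {-2, -1, 0} → 3 states.
Total: 4.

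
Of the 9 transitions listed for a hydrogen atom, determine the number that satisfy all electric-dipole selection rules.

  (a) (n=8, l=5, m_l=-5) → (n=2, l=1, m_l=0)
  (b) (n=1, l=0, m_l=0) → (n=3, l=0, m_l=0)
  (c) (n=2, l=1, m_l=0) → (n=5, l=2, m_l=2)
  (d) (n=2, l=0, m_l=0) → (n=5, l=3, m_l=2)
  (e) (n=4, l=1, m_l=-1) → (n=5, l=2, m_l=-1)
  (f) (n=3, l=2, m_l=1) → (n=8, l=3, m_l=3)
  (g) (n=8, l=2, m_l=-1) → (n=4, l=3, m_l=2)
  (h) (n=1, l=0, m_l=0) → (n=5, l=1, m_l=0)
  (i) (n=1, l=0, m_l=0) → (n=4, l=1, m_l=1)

(a) forbidden — Δl = -4 (E1 requires Δl = ±1); Δm_l = +5 (E1 requires Δm_l = 0, ±1)
(b) forbidden — Δl = +0 (E1 requires Δl = ±1)
(c) forbidden — Δm_l = +2 (E1 requires Δm_l = 0, ±1)
(d) forbidden — Δl = +3 (E1 requires Δl = ±1); Δm_l = +2 (E1 requires Δm_l = 0, ±1)
(e) allowed
(f) forbidden — Δm_l = +2 (E1 requires Δm_l = 0, ±1)
(g) forbidden — Δm_l = +3 (E1 requires Δm_l = 0, ±1)
(h) allowed
(i) allowed
Total allowed: 3 of 9.

3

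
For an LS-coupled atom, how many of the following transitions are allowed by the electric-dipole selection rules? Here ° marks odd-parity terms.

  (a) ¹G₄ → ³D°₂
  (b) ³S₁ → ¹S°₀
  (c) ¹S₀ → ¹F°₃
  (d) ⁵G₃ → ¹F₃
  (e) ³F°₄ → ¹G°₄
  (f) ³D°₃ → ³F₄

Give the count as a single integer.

(a) forbidden (ΔS, ΔL, ΔJ fail)
(b) forbidden (ΔS, ΔL fail)
(c) forbidden (ΔL, ΔJ fail)
(d) forbidden (parity, ΔS fail)
(e) forbidden (parity, ΔS fail)
(f) allowed
Total allowed: 1 of 6.

1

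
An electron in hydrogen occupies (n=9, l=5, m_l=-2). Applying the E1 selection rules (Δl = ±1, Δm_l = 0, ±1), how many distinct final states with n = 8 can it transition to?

6

E1 requires Δl = ±1, so l_f ∈ {4, 6}; with 0 ≤ l_f ≤ n_f−1 = 7, the allowed l_f values are {4, 6}.
For l_f = 4: m_f ∈ {m_i−1, m_i, m_i+1} ∩ [−4, 4] = {-3, -2, -1} → 3 states.
For l_f = 6: m_f ∈ {m_i−1, m_i, m_i+1} ∩ [−6, 6] = {-3, -2, -1} → 3 states.
Total: 6.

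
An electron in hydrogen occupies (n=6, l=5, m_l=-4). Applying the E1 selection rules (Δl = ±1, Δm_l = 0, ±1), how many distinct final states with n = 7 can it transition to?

E1 requires Δl = ±1, so l_f ∈ {4, 6}; with 0 ≤ l_f ≤ n_f−1 = 6, the allowed l_f values are {4, 6}.
For l_f = 4: m_f ∈ {m_i−1, m_i, m_i+1} ∩ [−4, 4] = {-4, -3} → 2 states.
For l_f = 6: m_f ∈ {m_i−1, m_i, m_i+1} ∩ [−6, 6] = {-5, -4, -3} → 3 states.
Total: 5.

5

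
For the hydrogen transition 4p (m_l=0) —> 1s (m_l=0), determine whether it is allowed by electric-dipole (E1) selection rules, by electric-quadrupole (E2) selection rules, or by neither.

Δl = 0 − 1 = -1; l_i + l_f = 1.
Δm_l = +0.
E1 (Δl = ±1, |Δm_l| ≤ 1): satisfied.
E2 (Δl = 0,±2, l_i+l_f ≥ 2, |Δm_l| ≤ 2): not satisfied.

E1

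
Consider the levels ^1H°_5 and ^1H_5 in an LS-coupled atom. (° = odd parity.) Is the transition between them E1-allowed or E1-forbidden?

allowed

Reading off the term symbols: S 0→0, L 5→5, J 5→5, parity odd→even.
Parity must change: odd → even — ok.
ΔS = 0: S: 0 → 0 — ok.
ΔL = 0, ±1 (not L=0↔0): L: 5 → 5, ΔL = +0 — ok.
ΔJ = 0, ±1 (not J=0↔0): J: 5 → 5, ΔJ = +0 — ok.
All four E1 rules are satisfied.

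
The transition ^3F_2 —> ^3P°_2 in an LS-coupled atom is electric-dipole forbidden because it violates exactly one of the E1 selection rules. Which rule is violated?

Reading off the term symbols: S 1→1, L 3→1, J 2→2, parity even→odd.
Parity must change: even → odd — satisfied.
ΔS = 0: S: 1 → 1 — satisfied.
ΔL = 0, ±1 (not L=0↔0): L: 3 → 1, ΔL = -2 — violated.
ΔJ = 0, ±1 (not J=0↔0): J: 2 → 2, ΔJ = +0 — satisfied.

the ΔL = 0, ±1 rule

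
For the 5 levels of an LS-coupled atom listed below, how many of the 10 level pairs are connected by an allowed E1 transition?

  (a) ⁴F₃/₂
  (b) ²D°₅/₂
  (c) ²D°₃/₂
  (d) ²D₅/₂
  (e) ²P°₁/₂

2

(a)–(b): forbidden (ΔS).
(a)–(c): forbidden (ΔS).
(a)–(d): forbidden (parity, ΔS).
(a)–(e): forbidden (ΔS, ΔL).
(b)–(c): forbidden (parity).
(b)–(d): allowed.
(b)–(e): forbidden (parity, ΔJ).
(c)–(d): allowed.
(c)–(e): forbidden (parity).
(d)–(e): forbidden (ΔJ).
Allowed pairs: 2 of 10.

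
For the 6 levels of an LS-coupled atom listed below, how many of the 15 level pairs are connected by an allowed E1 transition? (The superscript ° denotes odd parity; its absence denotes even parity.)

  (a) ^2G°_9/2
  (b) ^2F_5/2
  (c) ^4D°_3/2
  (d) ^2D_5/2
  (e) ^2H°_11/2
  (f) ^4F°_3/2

(a)–(b): forbidden (ΔJ).
(a)–(c): forbidden (parity, ΔS, ΔL, ΔJ).
(a)–(d): forbidden (ΔL, ΔJ).
(a)–(e): forbidden (parity).
(a)–(f): forbidden (parity, ΔS, ΔJ).
(b)–(c): forbidden (ΔS).
(b)–(d): forbidden (parity).
(b)–(e): forbidden (ΔL, ΔJ).
(b)–(f): forbidden (ΔS).
(c)–(d): forbidden (ΔS).
(c)–(e): forbidden (parity, ΔS, ΔL, ΔJ).
(c)–(f): forbidden (parity).
(d)–(e): forbidden (ΔL, ΔJ).
(d)–(f): forbidden (ΔS).
(e)–(f): forbidden (parity, ΔS, ΔL, ΔJ).
Allowed pairs: 0 of 15.

0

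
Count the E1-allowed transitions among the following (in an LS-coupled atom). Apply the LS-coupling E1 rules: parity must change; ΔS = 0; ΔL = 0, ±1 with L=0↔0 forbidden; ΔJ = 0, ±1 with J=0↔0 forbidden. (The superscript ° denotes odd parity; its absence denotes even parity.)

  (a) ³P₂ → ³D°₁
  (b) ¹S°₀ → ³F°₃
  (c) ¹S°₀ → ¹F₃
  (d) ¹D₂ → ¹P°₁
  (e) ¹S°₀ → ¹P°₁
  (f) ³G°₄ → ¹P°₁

2

(a) allowed
(b) forbidden (parity, ΔS, ΔL, ΔJ fail)
(c) forbidden (ΔL, ΔJ fail)
(d) allowed
(e) forbidden (parity fails)
(f) forbidden (parity, ΔS, ΔL, ΔJ fail)
Total allowed: 2 of 6.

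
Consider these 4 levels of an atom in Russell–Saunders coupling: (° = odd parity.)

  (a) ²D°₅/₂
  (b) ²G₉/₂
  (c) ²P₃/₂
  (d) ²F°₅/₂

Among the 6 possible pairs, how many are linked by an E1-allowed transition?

(a)–(b): forbidden (ΔL, ΔJ).
(a)–(c): allowed.
(a)–(d): forbidden (parity).
(b)–(c): forbidden (parity, ΔL, ΔJ).
(b)–(d): forbidden (ΔJ).
(c)–(d): forbidden (ΔL).
Allowed pairs: 1 of 6.

1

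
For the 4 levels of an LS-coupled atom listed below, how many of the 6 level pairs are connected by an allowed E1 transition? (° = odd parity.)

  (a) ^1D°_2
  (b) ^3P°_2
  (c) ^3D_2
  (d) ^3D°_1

2

(a)–(b): forbidden (parity, ΔS).
(a)–(c): forbidden (ΔS).
(a)–(d): forbidden (parity, ΔS).
(b)–(c): allowed.
(b)–(d): forbidden (parity).
(c)–(d): allowed.
Allowed pairs: 2 of 6.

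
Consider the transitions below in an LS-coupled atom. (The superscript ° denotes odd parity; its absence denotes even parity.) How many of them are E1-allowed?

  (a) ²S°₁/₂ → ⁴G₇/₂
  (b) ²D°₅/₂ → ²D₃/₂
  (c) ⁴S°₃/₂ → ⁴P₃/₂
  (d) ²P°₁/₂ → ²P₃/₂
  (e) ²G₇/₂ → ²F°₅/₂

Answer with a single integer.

4

(a) forbidden (ΔS, ΔL, ΔJ fail)
(b) allowed
(c) allowed
(d) allowed
(e) allowed
Total allowed: 4 of 5.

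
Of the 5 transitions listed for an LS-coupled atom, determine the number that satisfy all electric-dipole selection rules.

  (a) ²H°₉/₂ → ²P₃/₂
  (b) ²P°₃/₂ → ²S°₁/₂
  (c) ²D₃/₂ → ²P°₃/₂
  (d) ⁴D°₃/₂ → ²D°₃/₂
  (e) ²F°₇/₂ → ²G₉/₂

(a) forbidden (ΔL, ΔJ fail)
(b) forbidden (parity fails)
(c) allowed
(d) forbidden (parity, ΔS fail)
(e) allowed
Total allowed: 2 of 5.

2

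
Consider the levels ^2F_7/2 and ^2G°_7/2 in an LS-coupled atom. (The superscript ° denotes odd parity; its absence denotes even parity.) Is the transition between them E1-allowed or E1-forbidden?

allowed

Initial level: S=1/2, L=3, J=7/2, parity even. Final level: S=1/2, L=4, J=7/2, parity odd.
Parity must change: even → odd — ✓.
ΔS = 0: S: 1/2 → 1/2 — ✓.
ΔL = 0, ±1 (not L=0↔0): L: 3 → 4, ΔL = +1 — ✓.
ΔJ = 0, ±1 (not J=0↔0): J: 7/2 → 7/2, ΔJ = +0 — ✓.
All four E1 rules are satisfied.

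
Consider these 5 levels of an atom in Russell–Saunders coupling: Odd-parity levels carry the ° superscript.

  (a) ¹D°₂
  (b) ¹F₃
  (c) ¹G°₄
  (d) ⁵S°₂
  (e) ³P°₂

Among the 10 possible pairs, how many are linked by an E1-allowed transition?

2

(a)–(b): allowed.
(a)–(c): forbidden (parity, ΔL, ΔJ).
(a)–(d): forbidden (parity, ΔS, ΔL).
(a)–(e): forbidden (parity, ΔS).
(b)–(c): allowed.
(b)–(d): forbidden (ΔS, ΔL).
(b)–(e): forbidden (ΔS, ΔL).
(c)–(d): forbidden (parity, ΔS, ΔL, ΔJ).
(c)–(e): forbidden (parity, ΔS, ΔL, ΔJ).
(d)–(e): forbidden (parity, ΔS).
Allowed pairs: 2 of 10.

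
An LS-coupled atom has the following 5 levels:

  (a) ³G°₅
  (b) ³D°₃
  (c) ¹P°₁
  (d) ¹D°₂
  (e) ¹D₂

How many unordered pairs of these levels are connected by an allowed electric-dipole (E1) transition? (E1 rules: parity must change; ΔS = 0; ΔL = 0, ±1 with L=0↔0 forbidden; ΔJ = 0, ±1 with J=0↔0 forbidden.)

2

(a)–(b): forbidden (parity, ΔL, ΔJ).
(a)–(c): forbidden (parity, ΔS, ΔL, ΔJ).
(a)–(d): forbidden (parity, ΔS, ΔL, ΔJ).
(a)–(e): forbidden (ΔS, ΔL, ΔJ).
(b)–(c): forbidden (parity, ΔS, ΔJ).
(b)–(d): forbidden (parity, ΔS).
(b)–(e): forbidden (ΔS).
(c)–(d): forbidden (parity).
(c)–(e): allowed.
(d)–(e): allowed.
Allowed pairs: 2 of 10.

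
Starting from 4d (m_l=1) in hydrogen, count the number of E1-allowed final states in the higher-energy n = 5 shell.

E1 requires Δl = ±1, so l_f ∈ {1, 3}; with 0 ≤ l_f ≤ n_f−1 = 4, the allowed l_f values are {1, 3}.
For l_f = 1: m_f ∈ {m_i−1, m_i, m_i+1} ∩ [−1, 1] = {0, 1} → 2 states.
For l_f = 3: m_f ∈ {m_i−1, m_i, m_i+1} ∩ [−3, 3] = {0, 1, 2} → 3 states.
Total: 5.

5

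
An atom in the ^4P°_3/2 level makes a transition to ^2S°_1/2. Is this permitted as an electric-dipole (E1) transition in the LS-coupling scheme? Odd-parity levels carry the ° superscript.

forbidden

Reading off the term symbols: S 3/2→1/2, L 1→0, J 3/2→1/2, parity odd→odd.
Parity must change: odd → odd — ✗.
ΔS = 0: S: 3/2 → 1/2 — ✗.
ΔL = 0, ±1 (not L=0↔0): L: 1 → 0, ΔL = -1 — ✓.
ΔJ = 0, ±1 (not J=0↔0): J: 3/2 → 1/2, ΔJ = -1 — ✓.
Rule(s) violated: parity, ΔS.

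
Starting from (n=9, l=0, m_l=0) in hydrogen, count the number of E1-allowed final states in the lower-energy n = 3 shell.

3

E1 requires Δl = ±1, so l_f ∈ {-1, 1}; with 0 ≤ l_f ≤ n_f−1 = 2, the allowed l_f values are {1}.
For l_f = 1: m_f ∈ {m_i−1, m_i, m_i+1} ∩ [−1, 1] = {-1, 0, 1} → 3 states.
Total: 3.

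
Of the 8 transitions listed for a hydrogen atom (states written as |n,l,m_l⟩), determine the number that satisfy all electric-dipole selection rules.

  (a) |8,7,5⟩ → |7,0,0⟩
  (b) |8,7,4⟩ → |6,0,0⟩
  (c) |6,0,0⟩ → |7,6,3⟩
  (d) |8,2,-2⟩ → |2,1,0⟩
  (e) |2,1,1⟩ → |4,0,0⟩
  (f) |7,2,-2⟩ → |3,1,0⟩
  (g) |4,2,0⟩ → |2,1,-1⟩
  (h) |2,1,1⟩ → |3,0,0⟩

(a) forbidden — Δl = -7 (E1 requires Δl = ±1); Δm_l = -5 (E1 requires Δm_l = 0, ±1)
(b) forbidden — Δl = -7 (E1 requires Δl = ±1); Δm_l = -4 (E1 requires Δm_l = 0, ±1)
(c) forbidden — Δl = +6 (E1 requires Δl = ±1); Δm_l = +3 (E1 requires Δm_l = 0, ±1)
(d) forbidden — Δm_l = +2 (E1 requires Δm_l = 0, ±1)
(e) allowed
(f) forbidden — Δm_l = +2 (E1 requires Δm_l = 0, ±1)
(g) allowed
(h) allowed
Total allowed: 3 of 8.

3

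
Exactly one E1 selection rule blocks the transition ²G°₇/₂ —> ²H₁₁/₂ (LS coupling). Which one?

Parity must change: odd → even — satisfied.
ΔS = 0: S: 1/2 → 1/2 — satisfied.
ΔL = 0, ±1 (not L=0↔0): L: 4 → 5, ΔL = +1 — satisfied.
ΔJ = 0, ±1 (not J=0↔0): J: 7/2 → 11/2, ΔJ = +2 — violated.

the ΔJ = 0, ±1 rule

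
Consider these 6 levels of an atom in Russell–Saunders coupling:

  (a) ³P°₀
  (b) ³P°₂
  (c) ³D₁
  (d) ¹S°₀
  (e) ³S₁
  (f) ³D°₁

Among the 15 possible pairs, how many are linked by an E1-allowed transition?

(a)–(b): forbidden (parity, ΔJ).
(a)–(c): allowed.
(a)–(d): forbidden (parity, ΔS, ΔJ).
(a)–(e): allowed.
(a)–(f): forbidden (parity).
(b)–(c): allowed.
(b)–(d): forbidden (parity, ΔS, ΔJ).
(b)–(e): allowed.
(b)–(f): forbidden (parity).
(c)–(d): forbidden (ΔS, ΔL).
(c)–(e): forbidden (parity, ΔL).
(c)–(f): allowed.
(d)–(e): forbidden (ΔS, ΔL).
(d)–(f): forbidden (parity, ΔS, ΔL).
(e)–(f): forbidden (ΔL).
Allowed pairs: 5 of 15.

5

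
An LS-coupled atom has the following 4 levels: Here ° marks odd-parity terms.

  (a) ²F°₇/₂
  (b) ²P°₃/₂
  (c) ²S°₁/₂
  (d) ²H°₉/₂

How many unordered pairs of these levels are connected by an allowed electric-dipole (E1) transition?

0

(a)–(b): forbidden (parity, ΔL, ΔJ).
(a)–(c): forbidden (parity, ΔL, ΔJ).
(a)–(d): forbidden (parity, ΔL).
(b)–(c): forbidden (parity).
(b)–(d): forbidden (parity, ΔL, ΔJ).
(c)–(d): forbidden (parity, ΔL, ΔJ).
Allowed pairs: 0 of 6.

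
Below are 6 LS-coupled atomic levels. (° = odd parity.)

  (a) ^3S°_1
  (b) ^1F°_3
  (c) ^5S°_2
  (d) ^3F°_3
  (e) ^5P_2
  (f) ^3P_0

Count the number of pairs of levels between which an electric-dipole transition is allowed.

2

(a)–(b): forbidden (parity, ΔS, ΔL, ΔJ).
(a)–(c): forbidden (parity, ΔS, ΔL).
(a)–(d): forbidden (parity, ΔL, ΔJ).
(a)–(e): forbidden (ΔS).
(a)–(f): allowed.
(b)–(c): forbidden (parity, ΔS, ΔL).
(b)–(d): forbidden (parity, ΔS).
(b)–(e): forbidden (ΔS, ΔL).
(b)–(f): forbidden (ΔS, ΔL, ΔJ).
(c)–(d): forbidden (parity, ΔS, ΔL).
(c)–(e): allowed.
(c)–(f): forbidden (ΔS, ΔJ).
(d)–(e): forbidden (ΔS, ΔL).
(d)–(f): forbidden (ΔL, ΔJ).
(e)–(f): forbidden (parity, ΔS, ΔJ).
Allowed pairs: 2 of 15.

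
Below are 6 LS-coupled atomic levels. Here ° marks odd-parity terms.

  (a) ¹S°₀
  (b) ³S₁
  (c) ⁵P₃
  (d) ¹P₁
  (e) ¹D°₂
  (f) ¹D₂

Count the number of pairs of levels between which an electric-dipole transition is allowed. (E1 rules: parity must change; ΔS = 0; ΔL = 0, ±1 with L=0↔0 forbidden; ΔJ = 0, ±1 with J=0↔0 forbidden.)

(a)–(b): forbidden (ΔS, ΔL).
(a)–(c): forbidden (ΔS, ΔJ).
(a)–(d): allowed.
(a)–(e): forbidden (parity, ΔL, ΔJ).
(a)–(f): forbidden (ΔL, ΔJ).
(b)–(c): forbidden (parity, ΔS, ΔJ).
(b)–(d): forbidden (parity, ΔS).
(b)–(e): forbidden (ΔS, ΔL).
(b)–(f): forbidden (parity, ΔS, ΔL).
(c)–(d): forbidden (parity, ΔS, ΔJ).
(c)–(e): forbidden (ΔS).
(c)–(f): forbidden (parity, ΔS).
(d)–(e): allowed.
(d)–(f): forbidden (parity).
(e)–(f): allowed.
Allowed pairs: 3 of 15.

3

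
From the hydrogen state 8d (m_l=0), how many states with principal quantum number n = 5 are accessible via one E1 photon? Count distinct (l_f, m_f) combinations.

E1 requires Δl = ±1, so l_f ∈ {1, 3}; with 0 ≤ l_f ≤ n_f−1 = 4, the allowed l_f values are {1, 3}.
For l_f = 1: m_f ∈ {m_i−1, m_i, m_i+1} ∩ [−1, 1] = {-1, 0, 1} → 3 states.
For l_f = 3: m_f ∈ {m_i−1, m_i, m_i+1} ∩ [−3, 3] = {-1, 0, 1} → 3 states.
Total: 6.

6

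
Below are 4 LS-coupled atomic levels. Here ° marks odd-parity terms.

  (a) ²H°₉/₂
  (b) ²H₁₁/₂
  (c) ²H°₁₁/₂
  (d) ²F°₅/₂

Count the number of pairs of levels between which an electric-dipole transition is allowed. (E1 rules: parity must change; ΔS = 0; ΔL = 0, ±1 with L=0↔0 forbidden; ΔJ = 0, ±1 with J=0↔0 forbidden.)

2

(a)–(b): allowed.
(a)–(c): forbidden (parity).
(a)–(d): forbidden (parity, ΔL, ΔJ).
(b)–(c): allowed.
(b)–(d): forbidden (ΔL, ΔJ).
(c)–(d): forbidden (parity, ΔL, ΔJ).
Allowed pairs: 2 of 6.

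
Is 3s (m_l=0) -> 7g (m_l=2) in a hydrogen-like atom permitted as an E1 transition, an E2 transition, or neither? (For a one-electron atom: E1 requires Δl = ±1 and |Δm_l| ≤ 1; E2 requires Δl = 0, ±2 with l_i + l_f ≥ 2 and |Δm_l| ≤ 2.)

Δl = 4 − 0 = +4; l_i + l_f = 4.
Δm_l = +2.
E1 (Δl = ±1, |Δm_l| ≤ 1): not satisfied.
E2 (Δl = 0,±2, l_i+l_f ≥ 2, |Δm_l| ≤ 2): not satisfied.

neither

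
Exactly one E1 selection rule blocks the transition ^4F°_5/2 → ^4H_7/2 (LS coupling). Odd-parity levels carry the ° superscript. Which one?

the ΔL = 0, ±1 rule

Reading off the term symbols: S 3/2→3/2, L 3→5, J 5/2→7/2, parity odd→even.
Parity must change: odd → even — ✓.
ΔS = 0: S: 3/2 → 3/2 — ✓.
ΔL = 0, ±1 (not L=0↔0): L: 3 → 5, ΔL = +2 — ✗.
ΔJ = 0, ±1 (not J=0↔0): J: 5/2 → 7/2, ΔJ = +1 — ✓.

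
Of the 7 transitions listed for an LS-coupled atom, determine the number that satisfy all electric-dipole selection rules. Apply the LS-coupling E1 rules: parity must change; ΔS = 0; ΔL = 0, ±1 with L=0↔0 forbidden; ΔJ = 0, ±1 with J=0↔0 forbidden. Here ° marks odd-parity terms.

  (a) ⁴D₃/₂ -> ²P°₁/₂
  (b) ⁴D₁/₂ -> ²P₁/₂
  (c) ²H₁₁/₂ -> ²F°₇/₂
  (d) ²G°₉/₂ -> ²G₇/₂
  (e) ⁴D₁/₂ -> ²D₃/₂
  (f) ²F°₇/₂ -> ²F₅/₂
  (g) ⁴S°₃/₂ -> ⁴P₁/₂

3

(a) forbidden (ΔS fails)
(b) forbidden (parity, ΔS fail)
(c) forbidden (ΔL, ΔJ fail)
(d) allowed
(e) forbidden (parity, ΔS fail)
(f) allowed
(g) allowed
Total allowed: 3 of 7.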